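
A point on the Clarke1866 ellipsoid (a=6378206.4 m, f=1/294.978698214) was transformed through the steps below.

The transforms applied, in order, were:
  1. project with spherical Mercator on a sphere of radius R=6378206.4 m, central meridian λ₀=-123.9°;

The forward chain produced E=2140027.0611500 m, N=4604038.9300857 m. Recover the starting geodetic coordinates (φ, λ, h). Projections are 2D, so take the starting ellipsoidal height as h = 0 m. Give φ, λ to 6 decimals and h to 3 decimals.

φ=38.173671°, λ=-104.676019°, h=0.000 m

start: E=2140027.0611, N=4604038.9301 m
→ merc⁻¹: φ=38.17367100°, λ=-104.67601900°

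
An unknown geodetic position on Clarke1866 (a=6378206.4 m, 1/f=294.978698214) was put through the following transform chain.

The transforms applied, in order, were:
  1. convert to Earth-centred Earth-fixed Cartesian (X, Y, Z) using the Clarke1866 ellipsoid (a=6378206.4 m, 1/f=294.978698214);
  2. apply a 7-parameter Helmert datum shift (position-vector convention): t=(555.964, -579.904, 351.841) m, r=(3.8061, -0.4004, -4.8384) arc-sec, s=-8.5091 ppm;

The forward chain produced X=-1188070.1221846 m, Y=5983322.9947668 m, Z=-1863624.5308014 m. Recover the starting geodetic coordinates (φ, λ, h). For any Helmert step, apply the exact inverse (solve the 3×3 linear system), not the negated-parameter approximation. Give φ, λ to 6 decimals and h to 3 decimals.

φ=-17.099458°, λ=101.236277°, h=2913.871 m

start: X=-1188070.1222, Y=5983322.9948, Z=-1863624.5308 m
→ Helmert⁻¹: X=-1188780.1845, Y=5983891.5340, Z=-1864100.3428
→ geod (Bowring, a=6378206.400): φ=-17.09945800°, λ=101.23627700°, h=2913.8710 m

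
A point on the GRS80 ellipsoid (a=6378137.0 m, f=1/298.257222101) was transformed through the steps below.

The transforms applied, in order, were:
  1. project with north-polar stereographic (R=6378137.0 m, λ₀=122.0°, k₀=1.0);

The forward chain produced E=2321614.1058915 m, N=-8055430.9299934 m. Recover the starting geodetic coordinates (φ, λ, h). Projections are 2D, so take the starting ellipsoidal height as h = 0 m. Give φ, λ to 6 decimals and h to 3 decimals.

φ=23.374886°, λ=138.077237°, h=0.000 m

start: E=2321614.1059, N=-8055430.9300 m
→ stereo⁻¹: φ=23.37488600°, λ=138.07723700°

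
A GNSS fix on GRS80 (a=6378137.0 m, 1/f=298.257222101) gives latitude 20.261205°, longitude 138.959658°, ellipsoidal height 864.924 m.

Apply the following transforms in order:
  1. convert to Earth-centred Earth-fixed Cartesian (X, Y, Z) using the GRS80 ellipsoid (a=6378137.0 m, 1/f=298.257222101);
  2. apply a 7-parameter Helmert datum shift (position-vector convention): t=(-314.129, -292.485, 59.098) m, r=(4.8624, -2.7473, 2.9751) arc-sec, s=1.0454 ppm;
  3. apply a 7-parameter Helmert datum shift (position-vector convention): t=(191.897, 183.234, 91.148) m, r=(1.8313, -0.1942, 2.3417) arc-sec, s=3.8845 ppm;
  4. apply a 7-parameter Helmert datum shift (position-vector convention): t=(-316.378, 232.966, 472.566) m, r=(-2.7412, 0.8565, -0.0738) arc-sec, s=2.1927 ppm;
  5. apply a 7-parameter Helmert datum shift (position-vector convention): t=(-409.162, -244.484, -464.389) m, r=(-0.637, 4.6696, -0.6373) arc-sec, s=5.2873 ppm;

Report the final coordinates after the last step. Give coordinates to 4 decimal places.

X=-4516414.0988 m, Y=3930597.9792 m, Z=2195452.1575 m

start: φ=20.261205°, λ=138.959658°, h=864.924 m
→ ECEF (a=6378137.000, f=1/298.257222101): X=-4515450.0408, Y=3930806.0788, Z=2195146.7091
→ Helmert 7p (PV): X=-4515854.8248, Y=3930400.8260, Z=2195240.6225
→ Helmert 7p (PV): X=-4515727.1581, Y=3930528.5692, Z=2195370.9420
→ Helmert 7p (PV): X=-4516042.9152, Y=3930800.9453, Z=2195814.8373
→ Helmert 7p (PV): X=-4516414.0988, Y=3930597.9792, Z=2195452.1575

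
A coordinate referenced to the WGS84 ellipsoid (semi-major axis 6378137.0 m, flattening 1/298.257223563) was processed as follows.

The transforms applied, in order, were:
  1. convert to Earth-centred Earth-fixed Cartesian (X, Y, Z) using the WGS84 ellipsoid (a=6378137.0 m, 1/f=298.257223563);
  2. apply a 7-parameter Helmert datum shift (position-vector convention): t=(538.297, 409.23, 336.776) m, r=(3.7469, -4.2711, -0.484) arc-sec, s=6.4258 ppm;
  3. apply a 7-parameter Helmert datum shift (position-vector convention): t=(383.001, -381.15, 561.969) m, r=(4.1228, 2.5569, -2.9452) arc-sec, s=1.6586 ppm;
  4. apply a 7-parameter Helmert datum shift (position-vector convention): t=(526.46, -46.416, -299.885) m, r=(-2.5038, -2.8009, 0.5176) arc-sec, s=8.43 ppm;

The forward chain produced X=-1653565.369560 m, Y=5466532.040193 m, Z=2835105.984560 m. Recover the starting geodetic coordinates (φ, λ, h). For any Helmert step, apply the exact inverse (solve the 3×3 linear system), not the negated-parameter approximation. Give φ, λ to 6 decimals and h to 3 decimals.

start: X=-1653565.3696, Y=5466532.0402, Z=2835105.9846 m
→ Helmert⁻¹: X=-1654025.6648, Y=5466502.1048, Z=2835470.7841
→ Helmert⁻¹: X=-1654519.1227, Y=5466907.2242, Z=2834774.3314
→ Helmert⁻¹: X=-1655000.9213, Y=5466510.4718, Z=2834354.3101
→ geod (Bowring, a=6378137.000): φ=26.54640000°, λ=106.84383100°, h=2258.9150 m

φ=26.546400°, λ=106.843831°, h=2258.915 m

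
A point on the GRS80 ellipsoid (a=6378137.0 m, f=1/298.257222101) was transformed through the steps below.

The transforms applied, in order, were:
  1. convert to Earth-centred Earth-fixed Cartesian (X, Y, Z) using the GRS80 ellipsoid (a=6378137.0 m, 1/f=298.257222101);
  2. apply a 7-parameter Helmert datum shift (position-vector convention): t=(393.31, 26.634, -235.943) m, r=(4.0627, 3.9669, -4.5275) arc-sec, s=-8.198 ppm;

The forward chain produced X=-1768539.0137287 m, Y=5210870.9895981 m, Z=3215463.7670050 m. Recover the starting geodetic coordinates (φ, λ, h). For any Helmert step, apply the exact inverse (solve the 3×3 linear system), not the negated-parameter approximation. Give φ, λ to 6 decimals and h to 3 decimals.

φ=30.466922°, λ=108.752533°, h=976.329 m

start: X=-1768539.0137, Y=5210870.9896, Z=3215463.7670 m
→ Helmert⁻¹: X=-1769123.0472, Y=5210911.5782, Z=3215589.4118
→ geod (Bowring, a=6378137.000): φ=30.46692200°, λ=108.75253300°, h=976.3290 m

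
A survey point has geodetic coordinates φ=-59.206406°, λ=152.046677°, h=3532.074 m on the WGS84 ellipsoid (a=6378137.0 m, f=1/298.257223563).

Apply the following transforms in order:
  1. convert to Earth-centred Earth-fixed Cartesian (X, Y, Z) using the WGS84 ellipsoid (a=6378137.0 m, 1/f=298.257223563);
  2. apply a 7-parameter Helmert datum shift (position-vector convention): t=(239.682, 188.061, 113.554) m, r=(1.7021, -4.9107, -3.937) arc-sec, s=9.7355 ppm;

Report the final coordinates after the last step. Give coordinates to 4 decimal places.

X=-2892684.5277 m, Y=1535546.1754 m, Z=-5458772.8549 m

start: φ=-59.206406°, λ=152.046677°, h=3532.074 m
→ ECEF (a=6378137.000, f=1/298.257223563): X=-2893055.3104, Y=1535242.9011, Z=-5458777.0561
→ Helmert 7p (PV): X=-2892684.5277, Y=1535546.1754, Z=-5458772.8549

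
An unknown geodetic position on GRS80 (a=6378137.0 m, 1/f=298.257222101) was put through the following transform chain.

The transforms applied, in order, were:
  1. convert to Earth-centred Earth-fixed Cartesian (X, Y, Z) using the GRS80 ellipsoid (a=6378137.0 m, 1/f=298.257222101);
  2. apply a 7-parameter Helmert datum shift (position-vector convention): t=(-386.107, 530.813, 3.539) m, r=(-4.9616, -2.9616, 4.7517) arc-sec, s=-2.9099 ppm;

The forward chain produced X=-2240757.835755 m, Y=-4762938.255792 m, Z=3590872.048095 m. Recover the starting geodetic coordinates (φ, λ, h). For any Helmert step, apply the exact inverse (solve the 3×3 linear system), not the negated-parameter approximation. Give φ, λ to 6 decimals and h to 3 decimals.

start: X=-2240757.8358, Y=-4762938.2558, Z=3590872.0481 m
→ Helmert⁻¹: X=-2240436.4271, Y=-4763517.6922, Z=3590796.5428
→ geod (Bowring, a=6378137.000): φ=34.47843700°, λ=-115.18911900°, h=841.1570 m

φ=34.478437°, λ=-115.189119°, h=841.157 m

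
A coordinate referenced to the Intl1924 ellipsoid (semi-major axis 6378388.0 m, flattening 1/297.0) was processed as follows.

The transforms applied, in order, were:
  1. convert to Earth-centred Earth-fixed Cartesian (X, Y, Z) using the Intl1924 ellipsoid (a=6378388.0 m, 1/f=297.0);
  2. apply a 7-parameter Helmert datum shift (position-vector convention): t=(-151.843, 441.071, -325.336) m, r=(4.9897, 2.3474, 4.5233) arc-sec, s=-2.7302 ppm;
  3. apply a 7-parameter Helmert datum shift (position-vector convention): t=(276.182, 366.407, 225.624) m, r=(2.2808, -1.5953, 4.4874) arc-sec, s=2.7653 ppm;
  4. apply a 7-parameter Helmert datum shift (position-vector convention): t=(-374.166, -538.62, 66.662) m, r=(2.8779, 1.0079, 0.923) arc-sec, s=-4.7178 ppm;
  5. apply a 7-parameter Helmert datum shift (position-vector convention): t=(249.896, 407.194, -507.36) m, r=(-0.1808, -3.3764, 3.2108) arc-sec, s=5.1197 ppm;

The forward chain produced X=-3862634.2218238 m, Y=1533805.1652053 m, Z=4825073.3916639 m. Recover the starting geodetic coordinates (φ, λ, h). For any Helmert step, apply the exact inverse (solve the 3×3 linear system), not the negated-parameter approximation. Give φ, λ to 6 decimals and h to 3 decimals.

start: X=-3862634.2218, Y=1533805.1652, Z=4825073.3917 m
→ Helmert⁻¹: X=-3862761.4791, Y=1533446.0201, Z=4825620.6209
→ Helmert⁻¹: X=-3862422.2501, Y=1534076.4889, Z=4825536.4474
→ Helmert⁻¹: X=-3862617.0610, Y=1533843.2306, Z=4825310.3937
→ Helmert⁻¹: X=-3862497.0494, Y=1533607.7831, Z=4825567.8484
→ geod (Bowring, a=6378388.000): φ=49.45562700°, λ=158.34440500°, h=2402.3890 m

φ=49.455627°, λ=158.344405°, h=2402.389 m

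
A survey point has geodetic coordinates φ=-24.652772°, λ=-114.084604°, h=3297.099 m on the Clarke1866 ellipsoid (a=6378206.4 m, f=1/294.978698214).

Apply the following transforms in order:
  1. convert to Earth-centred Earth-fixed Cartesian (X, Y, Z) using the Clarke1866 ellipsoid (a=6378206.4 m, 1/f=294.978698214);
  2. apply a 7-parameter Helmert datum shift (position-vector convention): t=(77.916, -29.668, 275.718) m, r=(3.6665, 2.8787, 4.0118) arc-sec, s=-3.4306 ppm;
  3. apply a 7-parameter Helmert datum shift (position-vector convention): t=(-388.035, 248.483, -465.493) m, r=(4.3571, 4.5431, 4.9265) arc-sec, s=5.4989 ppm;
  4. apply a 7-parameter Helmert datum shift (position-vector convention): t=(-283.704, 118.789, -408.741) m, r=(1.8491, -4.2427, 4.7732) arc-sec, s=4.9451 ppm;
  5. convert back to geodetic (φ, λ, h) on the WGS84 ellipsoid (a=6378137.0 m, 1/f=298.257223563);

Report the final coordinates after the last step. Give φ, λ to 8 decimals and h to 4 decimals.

φ=-24.65845564°, λ=-114.08838557°, h=3560.3801 m

start: φ=-24.652772°, λ=-114.084604°, h=3297.099 m
→ ECEF (a=6378206.400, f=1/294.978698214): X=-2368224.5047, Y=-5298051.1532, Z=-2645389.9368
→ Helmert 7p (PV): X=-2368072.3386, Y=-5298061.6835, Z=-2645166.2681
→ Helmert 7p (PV): X=-2368405.1156, Y=-5297843.0178, Z=-2645706.0641
→ Helmert 7p (PV): X=-2368523.5126, Y=-5297781.5170, Z=-2646224.0985
→ geod (Bowring, a=6378137.000): φ=-24.65845564°, λ=-114.08838557°, h=3560.3801 m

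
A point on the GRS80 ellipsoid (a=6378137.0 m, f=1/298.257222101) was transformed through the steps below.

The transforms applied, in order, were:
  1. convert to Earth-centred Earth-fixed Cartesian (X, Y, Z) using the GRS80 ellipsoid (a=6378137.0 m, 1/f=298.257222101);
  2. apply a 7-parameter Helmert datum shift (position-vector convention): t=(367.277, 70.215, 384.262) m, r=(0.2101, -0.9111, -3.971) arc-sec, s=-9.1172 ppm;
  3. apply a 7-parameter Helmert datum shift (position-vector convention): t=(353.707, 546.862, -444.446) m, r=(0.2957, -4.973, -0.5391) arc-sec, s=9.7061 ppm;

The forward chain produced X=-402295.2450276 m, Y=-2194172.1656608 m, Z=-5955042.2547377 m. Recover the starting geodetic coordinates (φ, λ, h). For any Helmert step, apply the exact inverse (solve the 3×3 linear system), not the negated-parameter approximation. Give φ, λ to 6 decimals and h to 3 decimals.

φ=-69.583445°, λ=-100.407945°, h=-27.560 m

start: X=-402295.2450, Y=-2194172.1657, Z=-5955042.2547 m
→ Helmert⁻¹: X=-402782.8701, Y=-2194707.3148, Z=-5954527.1560
→ Helmert⁻¹: X=-403137.8722, Y=-2194811.3671, Z=-5954961.6943
→ geod (Bowring, a=6378137.000): φ=-69.58344500°, λ=-100.40794500°, h=-27.5600 m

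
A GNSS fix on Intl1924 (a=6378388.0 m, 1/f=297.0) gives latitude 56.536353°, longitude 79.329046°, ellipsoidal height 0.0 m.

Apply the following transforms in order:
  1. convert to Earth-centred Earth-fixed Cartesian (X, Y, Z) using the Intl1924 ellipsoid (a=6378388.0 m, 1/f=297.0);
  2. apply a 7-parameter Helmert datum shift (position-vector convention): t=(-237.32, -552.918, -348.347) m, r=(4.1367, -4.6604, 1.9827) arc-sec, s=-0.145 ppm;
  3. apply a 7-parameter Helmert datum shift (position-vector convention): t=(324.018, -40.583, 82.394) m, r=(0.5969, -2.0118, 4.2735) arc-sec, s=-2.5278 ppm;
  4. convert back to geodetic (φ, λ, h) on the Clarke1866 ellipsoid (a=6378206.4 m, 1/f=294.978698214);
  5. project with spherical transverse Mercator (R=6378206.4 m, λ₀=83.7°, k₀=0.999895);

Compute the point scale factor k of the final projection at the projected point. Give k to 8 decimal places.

start: φ=56.536353°, λ=79.329046°, h=0.000 m
→ ECEF (a=6378388.000, f=1/297.0): X=652783.5151, Y=3464384.8272, Z=5297715.6285
→ Helmert 7p (PV): X=652393.1015, Y=3463731.4344, Z=5297450.7418
→ Helmert 7p (PV): X=652592.0387, Y=3463680.2824, Z=5297536.1315
→ geod (Bowring, a=6378206.400): φ=56.54212943°, λ=79.32998406°, h=-267.5505 m
→ into tm (λ₀=83.7°): φ=56.54212943°, λ−λ₀=-4.37001594°
scale k = 1.00077847

1.00077847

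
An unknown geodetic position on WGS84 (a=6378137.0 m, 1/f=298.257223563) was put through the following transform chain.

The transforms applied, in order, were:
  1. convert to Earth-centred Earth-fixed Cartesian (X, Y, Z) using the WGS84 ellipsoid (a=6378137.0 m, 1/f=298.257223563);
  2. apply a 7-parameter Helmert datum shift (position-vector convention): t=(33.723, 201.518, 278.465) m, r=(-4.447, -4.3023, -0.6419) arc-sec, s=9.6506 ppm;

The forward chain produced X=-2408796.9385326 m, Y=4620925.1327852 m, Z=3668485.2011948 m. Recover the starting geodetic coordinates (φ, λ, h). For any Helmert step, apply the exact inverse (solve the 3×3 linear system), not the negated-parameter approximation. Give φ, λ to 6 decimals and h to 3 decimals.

φ=35.326509°, λ=117.533328°, h=1453.778 m

start: X=-2408796.9385, Y=4620925.1328, Z=3668485.2012 m
→ Helmert⁻¹: X=-2408745.2801, Y=4620592.4386, Z=3668321.1965
→ geod (Bowring, a=6378137.000): φ=35.32650900°, λ=117.53332800°, h=1453.7780 m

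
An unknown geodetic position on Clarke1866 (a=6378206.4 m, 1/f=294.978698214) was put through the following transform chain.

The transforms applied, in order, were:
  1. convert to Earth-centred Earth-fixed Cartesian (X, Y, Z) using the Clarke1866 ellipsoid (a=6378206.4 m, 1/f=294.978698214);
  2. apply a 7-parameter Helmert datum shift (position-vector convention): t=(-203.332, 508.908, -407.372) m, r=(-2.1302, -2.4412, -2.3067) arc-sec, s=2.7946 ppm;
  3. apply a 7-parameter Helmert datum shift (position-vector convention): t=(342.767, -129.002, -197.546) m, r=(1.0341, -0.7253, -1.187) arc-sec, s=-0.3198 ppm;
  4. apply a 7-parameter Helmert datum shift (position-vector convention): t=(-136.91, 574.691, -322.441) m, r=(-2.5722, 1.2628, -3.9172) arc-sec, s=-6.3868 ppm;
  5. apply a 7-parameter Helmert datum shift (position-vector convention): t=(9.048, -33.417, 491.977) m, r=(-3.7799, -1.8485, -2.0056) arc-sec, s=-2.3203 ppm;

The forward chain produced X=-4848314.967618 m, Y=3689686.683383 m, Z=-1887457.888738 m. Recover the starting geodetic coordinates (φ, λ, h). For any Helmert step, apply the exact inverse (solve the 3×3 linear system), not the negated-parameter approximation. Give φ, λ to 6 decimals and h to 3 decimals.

start: X=-4848314.9676, Y=3689686.6834, Z=-1887457.8887 m
→ Helmert⁻¹: X=-4848388.0603, Y=3689716.1143, Z=-1887843.1804
→ Helmert⁻¹: X=-4848340.6196, Y=3689096.4479, Z=-1887516.4729
→ Helmert⁻¹: X=-4848712.8040, Y=3689189.2647, Z=-1887320.9763
→ Helmert⁻¹: X=-4848559.5041, Y=3688635.3120, Z=-1886812.8527
→ geod (Bowring, a=6378206.400): φ=-17.31858500°, λ=142.73723600°, h=1360.8520 m

φ=-17.318585°, λ=142.737236°, h=1360.852 m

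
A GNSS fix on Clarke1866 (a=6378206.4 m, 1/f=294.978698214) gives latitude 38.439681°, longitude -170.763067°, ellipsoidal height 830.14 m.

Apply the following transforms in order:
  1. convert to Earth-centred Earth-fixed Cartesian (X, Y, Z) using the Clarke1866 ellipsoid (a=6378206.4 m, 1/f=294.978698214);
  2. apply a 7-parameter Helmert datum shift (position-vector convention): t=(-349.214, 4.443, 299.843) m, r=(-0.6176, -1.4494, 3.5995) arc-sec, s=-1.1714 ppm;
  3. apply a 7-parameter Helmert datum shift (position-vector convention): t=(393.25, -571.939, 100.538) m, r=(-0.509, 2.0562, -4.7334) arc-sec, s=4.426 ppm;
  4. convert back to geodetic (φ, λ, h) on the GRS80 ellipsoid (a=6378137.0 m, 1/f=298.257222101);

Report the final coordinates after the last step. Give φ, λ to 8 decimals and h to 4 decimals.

φ=38.44036979°, λ=-170.75710853°, h=1114.8329 m

start: φ=38.439681°, λ=-170.763067°, h=830.140 m
→ ECEF (a=6378206.400, f=1/294.978698214): X=-4938137.3616, Y=-803070.7083, Z=3944107.9078
→ Helmert 7p (PV): X=-4938494.4915, Y=-803139.6898, Z=3944370.8355
→ Helmert 7p (PV): X=-4938102.2094, Y=-803592.1200, Z=3944540.0440
→ geod (Bowring, a=6378137.000): φ=38.44036979°, λ=-170.75710853°, h=1114.8329 m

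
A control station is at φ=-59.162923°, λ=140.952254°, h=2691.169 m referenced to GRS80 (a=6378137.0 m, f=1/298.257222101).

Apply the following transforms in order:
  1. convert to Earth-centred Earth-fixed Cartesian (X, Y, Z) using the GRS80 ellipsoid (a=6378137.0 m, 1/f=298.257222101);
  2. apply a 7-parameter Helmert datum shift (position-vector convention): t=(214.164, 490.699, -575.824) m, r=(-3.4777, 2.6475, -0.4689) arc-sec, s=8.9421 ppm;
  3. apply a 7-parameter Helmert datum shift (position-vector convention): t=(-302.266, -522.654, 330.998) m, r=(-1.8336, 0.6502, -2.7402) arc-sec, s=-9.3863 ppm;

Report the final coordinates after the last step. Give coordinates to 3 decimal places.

start: φ=-59.162923°, λ=140.952254°, h=2691.169 m
→ ECEF (a=6378137.000, f=1/298.257222101): X=-2546464.6477, Y=2065602.3417, Z=-5455572.2431
→ Helmert 7p (PV): X=-2546338.5840, Y=2066025.3167, Z=-5456198.9932
→ Helmert 7p (PV): X=-2546606.7018, Y=2065468.5951, Z=-5455827.1208

X=-2546606.702 m, Y=2065468.595 m, Z=-5455827.121 m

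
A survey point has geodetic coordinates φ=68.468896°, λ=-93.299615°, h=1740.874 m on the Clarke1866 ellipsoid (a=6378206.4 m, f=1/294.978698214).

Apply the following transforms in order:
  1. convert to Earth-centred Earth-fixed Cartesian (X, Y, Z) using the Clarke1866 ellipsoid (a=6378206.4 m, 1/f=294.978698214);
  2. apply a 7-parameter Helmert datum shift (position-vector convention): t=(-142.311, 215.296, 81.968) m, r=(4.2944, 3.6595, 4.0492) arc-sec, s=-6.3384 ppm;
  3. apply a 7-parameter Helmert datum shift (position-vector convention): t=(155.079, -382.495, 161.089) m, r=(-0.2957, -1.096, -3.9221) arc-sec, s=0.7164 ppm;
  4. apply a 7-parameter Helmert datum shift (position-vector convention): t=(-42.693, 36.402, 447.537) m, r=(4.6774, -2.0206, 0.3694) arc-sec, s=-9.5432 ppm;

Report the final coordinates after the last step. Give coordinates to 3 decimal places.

X=-135172.322 m, Y=-2344817.124 m, Z=5912421.786 m

start: φ=68.468896°, λ=-93.299615°, h=1740.874 m
→ ECEF (a=6378206.400, f=1/294.978698214): X=-135165.6499, Y=-2344472.8845, Z=5911919.1129
→ Helmert 7p (PV): X=-135156.1927, Y=-2344368.4661, Z=5911917.1956
→ Helmert 7p (PV): X=-135077.2018, Y=-2344741.5954, Z=5912085.1626
→ Helmert 7p (PV): X=-135172.3217, Y=-2344817.1241, Z=5912421.7858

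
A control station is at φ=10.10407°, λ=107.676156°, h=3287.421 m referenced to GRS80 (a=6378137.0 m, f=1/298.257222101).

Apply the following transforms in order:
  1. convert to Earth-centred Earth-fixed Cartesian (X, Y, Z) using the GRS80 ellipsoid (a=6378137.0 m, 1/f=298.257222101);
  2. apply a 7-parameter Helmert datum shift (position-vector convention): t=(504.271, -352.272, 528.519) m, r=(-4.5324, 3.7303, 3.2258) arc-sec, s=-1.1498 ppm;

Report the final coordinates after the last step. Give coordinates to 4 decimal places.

start: φ=10.104070°, λ=107.676156°, h=3287.421 m
→ ECEF (a=6378137.000, f=1/298.257222101): X=-1907779.0197, Y=5986461.9095, Z=1112159.5687
→ Helmert 7p (PV): X=-1907346.0646, Y=5986097.3565, Z=1112589.7665

X=-1907346.0646 m, Y=5986097.3565 m, Z=1112589.7665 m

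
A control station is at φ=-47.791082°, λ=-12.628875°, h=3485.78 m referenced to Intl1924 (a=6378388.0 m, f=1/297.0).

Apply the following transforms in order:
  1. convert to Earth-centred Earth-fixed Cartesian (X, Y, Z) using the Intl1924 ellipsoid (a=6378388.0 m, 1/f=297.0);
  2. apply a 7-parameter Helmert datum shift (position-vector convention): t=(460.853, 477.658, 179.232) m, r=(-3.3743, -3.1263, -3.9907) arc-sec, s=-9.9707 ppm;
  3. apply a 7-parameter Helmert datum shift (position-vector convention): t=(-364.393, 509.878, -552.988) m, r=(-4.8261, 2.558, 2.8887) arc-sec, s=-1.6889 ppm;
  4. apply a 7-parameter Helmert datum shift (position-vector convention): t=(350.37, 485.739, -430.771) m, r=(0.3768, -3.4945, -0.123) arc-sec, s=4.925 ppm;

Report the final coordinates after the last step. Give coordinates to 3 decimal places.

start: φ=-47.791082°, λ=-12.628875°, h=3485.780 m
→ ECEF (a=6378388.000, f=1/297.0): X=4191574.1421, Y=-939146.0218, Z=-4703971.1466
→ Helmert 7p (PV): X=4192046.3284, Y=-938817.0472, Z=-4703666.1194
→ Helmert 7p (PV): X=4191629.6708, Y=-938356.9292, Z=-4704241.1851
→ Helmert 7p (PV): X=4192079.8237, Y=-937869.7175, Z=-4704625.8245

X=4192079.824 m, Y=-937869.717 m, Z=-4704625.824 m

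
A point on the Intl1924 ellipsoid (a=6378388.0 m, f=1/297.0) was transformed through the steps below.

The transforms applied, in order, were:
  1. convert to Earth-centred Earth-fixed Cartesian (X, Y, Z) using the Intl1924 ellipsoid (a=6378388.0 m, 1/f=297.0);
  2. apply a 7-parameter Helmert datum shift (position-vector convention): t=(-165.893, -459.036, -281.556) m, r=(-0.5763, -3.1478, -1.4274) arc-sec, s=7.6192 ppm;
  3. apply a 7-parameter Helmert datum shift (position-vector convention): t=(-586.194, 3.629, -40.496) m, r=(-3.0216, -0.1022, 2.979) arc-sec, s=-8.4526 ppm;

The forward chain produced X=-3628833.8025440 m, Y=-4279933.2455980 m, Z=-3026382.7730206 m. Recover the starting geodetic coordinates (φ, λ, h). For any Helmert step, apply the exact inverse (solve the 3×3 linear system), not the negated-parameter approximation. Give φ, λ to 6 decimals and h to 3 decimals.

start: X=-3628833.8025, Y=-4279933.2456, Z=-3026382.7730 m
→ Helmert⁻¹: X=-3628341.5890, Y=-4279876.3143, Z=-3026428.7564
→ Helmert⁻¹: X=-3628164.6189, Y=-4279401.3257, Z=-3026080.7310
→ geod (Bowring, a=6378388.000): φ=-28.50273800°, λ=-130.29196500°, h=952.6190 m

φ=-28.502738°, λ=-130.291965°, h=952.619 m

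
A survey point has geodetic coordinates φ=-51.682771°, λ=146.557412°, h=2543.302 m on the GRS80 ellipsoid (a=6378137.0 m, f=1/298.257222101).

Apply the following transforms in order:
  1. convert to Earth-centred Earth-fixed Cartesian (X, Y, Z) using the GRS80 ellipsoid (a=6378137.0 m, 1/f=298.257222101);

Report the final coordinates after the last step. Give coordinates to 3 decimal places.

start: φ=-51.682771°, λ=146.557412°, h=2543.302 m
→ ECEF (a=6378137.000, f=1/298.257222101): X=-3307956.7904, Y=2184725.1970, Z=-4982991.3519

X=-3307956.790 m, Y=2184725.197 m, Z=-4982991.352 m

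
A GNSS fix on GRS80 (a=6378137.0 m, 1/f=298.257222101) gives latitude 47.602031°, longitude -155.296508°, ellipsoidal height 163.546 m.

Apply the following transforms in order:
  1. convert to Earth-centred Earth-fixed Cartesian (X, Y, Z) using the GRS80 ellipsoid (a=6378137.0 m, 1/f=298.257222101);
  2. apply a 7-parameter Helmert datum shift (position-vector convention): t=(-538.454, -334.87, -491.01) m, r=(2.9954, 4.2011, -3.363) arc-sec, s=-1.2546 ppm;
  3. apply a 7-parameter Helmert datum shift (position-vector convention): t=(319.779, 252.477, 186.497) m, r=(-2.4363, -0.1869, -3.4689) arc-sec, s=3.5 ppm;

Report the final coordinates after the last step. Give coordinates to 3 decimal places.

start: φ=47.602031°, λ=-155.296508°, h=163.546 m
→ ECEF (a=6378137.000, f=1/298.257222101): X=-3914296.0697, Y=-1800664.0792, Z=4687274.9440
→ Helmert 7p (PV): X=-3914763.5033, Y=-1801000.9394, Z=4686831.6283
→ Helmert 7p (PV): X=-3914491.9616, Y=-1800633.5696, Z=4687052.2545

X=-3914491.962 m, Y=-1800633.570 m, Z=4687052.255 m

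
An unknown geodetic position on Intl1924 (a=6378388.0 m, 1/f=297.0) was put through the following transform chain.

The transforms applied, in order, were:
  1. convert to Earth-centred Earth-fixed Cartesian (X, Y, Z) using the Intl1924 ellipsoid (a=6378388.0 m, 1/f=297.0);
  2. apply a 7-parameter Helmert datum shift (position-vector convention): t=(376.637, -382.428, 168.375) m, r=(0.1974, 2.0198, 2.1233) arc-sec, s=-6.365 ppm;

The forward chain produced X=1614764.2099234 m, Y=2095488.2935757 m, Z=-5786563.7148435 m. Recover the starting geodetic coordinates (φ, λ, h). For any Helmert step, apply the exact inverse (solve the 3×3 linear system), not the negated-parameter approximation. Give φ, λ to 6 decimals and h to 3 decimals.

φ=-65.576793°, λ=52.392362°, h=2228.581 m

start: X=1614764.2099, Y=2095488.2936, Z=-5786563.7148 m
→ Helmert⁻¹: X=1614476.0889, Y=2095861.9043, Z=-5786755.1190
→ geod (Bowring, a=6378388.000): φ=-65.57679300°, λ=52.39236200°, h=2228.5810 m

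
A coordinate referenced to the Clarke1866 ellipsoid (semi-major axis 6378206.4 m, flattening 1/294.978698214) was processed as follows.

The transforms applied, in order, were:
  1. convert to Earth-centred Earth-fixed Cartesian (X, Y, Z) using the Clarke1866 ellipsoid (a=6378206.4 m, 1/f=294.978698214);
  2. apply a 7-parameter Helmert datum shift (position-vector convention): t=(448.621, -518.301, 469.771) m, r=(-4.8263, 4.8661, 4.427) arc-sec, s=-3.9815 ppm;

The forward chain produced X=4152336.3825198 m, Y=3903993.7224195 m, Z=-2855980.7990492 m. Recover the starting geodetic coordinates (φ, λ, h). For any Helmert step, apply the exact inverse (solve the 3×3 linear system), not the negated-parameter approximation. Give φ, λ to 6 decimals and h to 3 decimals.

φ=-26.773483°, λ=43.240053°, h=1339.417 m

start: X=4152336.3825, Y=3903993.7224, Z=-2855980.7990 m
→ Helmert⁻¹: X=4152055.4774, Y=3904505.2876, Z=-2856272.6299
→ geod (Bowring, a=6378206.400): φ=-26.77348300°, λ=43.24005300°, h=1339.4170 m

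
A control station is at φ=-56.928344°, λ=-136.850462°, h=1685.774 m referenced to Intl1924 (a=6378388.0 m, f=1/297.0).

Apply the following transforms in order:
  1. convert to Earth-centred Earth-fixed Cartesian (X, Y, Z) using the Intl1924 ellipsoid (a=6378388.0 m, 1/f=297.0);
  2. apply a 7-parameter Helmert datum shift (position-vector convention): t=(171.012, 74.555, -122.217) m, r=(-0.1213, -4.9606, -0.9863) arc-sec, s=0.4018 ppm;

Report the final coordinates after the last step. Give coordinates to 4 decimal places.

X=-2545750.1540 m, Y=-2386588.7248 m, Z=-5323257.7436 m

start: φ=-56.928344°, λ=-136.850462°, h=1685.774 m
→ ECEF (a=6378388.000, f=1/297.0): X=-2546036.7488, Y=-2386671.3648, Z=-5323073.5600
→ Helmert 7p (PV): X=-2545750.1540, Y=-2386588.7248, Z=-5323257.7436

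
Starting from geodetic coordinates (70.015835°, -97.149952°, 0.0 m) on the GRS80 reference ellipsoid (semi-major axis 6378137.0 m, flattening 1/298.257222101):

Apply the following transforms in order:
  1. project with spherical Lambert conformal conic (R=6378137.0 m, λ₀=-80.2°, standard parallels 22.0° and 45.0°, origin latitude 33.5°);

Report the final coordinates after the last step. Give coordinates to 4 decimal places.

start: φ=70.015835°, λ=-97.149952°, h=0.000 m
→ lcc (R=6378137.0, λ₀=-80.2°): E=-825946.9380, N=4399631.3508

E=-825946.9380 m, N=4399631.3508 m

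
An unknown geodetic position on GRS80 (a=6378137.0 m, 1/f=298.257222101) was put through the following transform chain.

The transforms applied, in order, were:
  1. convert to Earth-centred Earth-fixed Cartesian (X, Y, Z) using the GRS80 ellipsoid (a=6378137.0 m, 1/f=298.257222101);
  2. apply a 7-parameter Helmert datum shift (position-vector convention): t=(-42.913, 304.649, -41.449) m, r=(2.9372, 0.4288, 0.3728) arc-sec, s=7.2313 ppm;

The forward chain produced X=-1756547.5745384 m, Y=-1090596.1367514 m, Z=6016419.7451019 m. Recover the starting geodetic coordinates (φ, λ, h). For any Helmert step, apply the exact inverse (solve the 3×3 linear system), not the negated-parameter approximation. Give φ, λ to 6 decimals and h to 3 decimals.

φ=71.151772°, λ=-148.159400°, h=2806.322 m

start: X=-1756547.5745, Y=-1090596.1368, Z=6016419.7451 m
→ Helmert⁻¹: X=-1756506.4388, Y=-1090804.0489, Z=6016429.5690
→ geod (Bowring, a=6378137.000): φ=71.15177200°, λ=-148.15940000°, h=2806.3220 m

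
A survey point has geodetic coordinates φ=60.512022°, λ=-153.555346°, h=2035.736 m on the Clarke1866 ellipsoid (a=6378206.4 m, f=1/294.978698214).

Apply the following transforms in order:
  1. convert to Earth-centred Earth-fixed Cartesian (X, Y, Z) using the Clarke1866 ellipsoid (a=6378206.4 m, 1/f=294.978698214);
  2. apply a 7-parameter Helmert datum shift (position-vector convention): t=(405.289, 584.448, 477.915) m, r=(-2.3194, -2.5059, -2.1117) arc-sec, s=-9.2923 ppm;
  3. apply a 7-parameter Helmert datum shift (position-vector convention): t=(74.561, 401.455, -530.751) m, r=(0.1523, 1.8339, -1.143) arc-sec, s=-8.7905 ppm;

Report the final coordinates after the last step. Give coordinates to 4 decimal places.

start: φ=60.512022°, λ=-153.555346°, h=2035.736 m
→ ECEF (a=6378206.400, f=1/294.978698214): X=-2819234.1483, Y=-1402219.6689, Z=5530354.9965
→ Helmert 7p (PV): X=-2818884.2050, Y=-1401531.1415, Z=5530763.0388
→ Helmert 7p (PV): X=-2818743.4574, Y=-1401105.8296, Z=5530207.6973

X=-2818743.4574 m, Y=-1401105.8296 m, Z=5530207.6973 m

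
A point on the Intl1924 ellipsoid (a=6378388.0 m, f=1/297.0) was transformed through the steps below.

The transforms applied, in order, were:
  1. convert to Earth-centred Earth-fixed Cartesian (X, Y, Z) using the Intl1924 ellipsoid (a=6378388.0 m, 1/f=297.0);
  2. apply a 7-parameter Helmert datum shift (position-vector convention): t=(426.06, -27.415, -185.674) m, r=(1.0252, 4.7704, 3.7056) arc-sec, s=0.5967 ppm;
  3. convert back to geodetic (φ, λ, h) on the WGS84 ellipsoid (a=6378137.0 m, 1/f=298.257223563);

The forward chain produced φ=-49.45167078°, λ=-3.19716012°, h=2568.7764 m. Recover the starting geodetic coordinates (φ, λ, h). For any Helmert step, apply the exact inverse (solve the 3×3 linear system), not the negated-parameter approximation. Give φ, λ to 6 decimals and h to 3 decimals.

φ=-49.452976°, λ=-3.198384°, h=1947.539 m

start: φ=-49.451671°, λ=-3.197160°, h=2568.776 m
→ ECEF (a=6378137.000, f=1/298.257223563): X=4149595.8818, Y=-231792.1093, Z=-4825316.1471
→ Helmert⁻¹: X=4149274.7717, Y=-231863.0807, Z=-4825030.4790
→ geod (Bowring, a=6378388.000): φ=-49.45297600°, λ=-3.19838400°, h=1947.5390 m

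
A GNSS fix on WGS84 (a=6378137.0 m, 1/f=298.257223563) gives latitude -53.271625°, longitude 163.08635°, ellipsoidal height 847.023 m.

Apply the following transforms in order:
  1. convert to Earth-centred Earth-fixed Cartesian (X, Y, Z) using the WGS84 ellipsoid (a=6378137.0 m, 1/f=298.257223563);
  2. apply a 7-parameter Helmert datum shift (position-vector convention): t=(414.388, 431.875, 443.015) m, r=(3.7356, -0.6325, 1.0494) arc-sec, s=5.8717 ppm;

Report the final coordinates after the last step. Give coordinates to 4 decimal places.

start: φ=-53.271625°, λ=163.086350°, h=847.023 m
→ ECEF (a=6378137.000, f=1/298.257223563): X=-3657634.8211, Y=1112226.3163, Z=-5089357.2436
→ Helmert 7p (PV): X=-3657231.9619, Y=1112738.2855, Z=-5088935.1844

X=-3657231.9619 m, Y=1112738.2855 m, Z=-5088935.1844 m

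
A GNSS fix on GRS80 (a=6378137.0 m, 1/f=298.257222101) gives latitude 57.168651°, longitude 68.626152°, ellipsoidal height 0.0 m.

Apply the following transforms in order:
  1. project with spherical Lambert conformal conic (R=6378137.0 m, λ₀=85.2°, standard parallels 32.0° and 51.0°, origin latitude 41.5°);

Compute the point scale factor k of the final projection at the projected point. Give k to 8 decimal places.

1.02695250

start: φ=57.168651°, λ=68.626152°, h=0.000 m
→ into lcc (λ₀=85.2°): φ=57.16865100°, λ−λ₀=-16.57384800°
scale k = 1.02695250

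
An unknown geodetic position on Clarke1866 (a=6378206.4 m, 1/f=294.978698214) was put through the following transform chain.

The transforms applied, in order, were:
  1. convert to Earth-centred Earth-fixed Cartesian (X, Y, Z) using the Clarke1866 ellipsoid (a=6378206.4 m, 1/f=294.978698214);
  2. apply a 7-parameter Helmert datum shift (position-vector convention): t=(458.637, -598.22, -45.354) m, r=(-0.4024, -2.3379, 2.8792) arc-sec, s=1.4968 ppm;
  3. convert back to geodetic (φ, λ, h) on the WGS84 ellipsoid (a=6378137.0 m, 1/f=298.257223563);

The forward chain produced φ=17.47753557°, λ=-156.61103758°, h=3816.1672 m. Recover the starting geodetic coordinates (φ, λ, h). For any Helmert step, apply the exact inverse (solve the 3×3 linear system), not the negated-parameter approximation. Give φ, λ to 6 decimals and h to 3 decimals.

start: φ=17.477536°, λ=-156.611038°, h=3816.167 m
→ ECEF (a=6378137.000, f=1/298.257223563): X=-5588826.4505, Y=-2417223.0175, Z=1904455.0192
→ Helmert⁻¹: X=-5589288.8663, Y=-2416546.8764, Z=1904556.1597
→ geod (Bowring, a=6378206.400): φ=17.47921100°, λ=-156.61860400°, h=3947.3990 m

φ=17.479211°, λ=-156.618604°, h=3947.399 m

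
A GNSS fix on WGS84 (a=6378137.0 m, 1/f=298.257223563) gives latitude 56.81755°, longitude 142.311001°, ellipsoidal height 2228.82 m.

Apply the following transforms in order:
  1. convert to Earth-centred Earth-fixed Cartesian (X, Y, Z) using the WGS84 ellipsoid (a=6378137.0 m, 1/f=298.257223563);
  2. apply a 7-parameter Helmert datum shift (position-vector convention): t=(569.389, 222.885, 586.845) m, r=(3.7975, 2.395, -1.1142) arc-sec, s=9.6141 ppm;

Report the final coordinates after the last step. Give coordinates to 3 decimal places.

start: φ=56.817550°, λ=142.311001°, h=2228.820 m
→ ECEF (a=6378137.000, f=1/298.257223563): X=-2769876.4320, Y=2139954.3976, Z=5316672.7589
→ Helmert 7p (PV): X=-2769260.3792, Y=2140114.9337, Z=5317382.2798

X=-2769260.379 m, Y=2140114.934 m, Z=5317382.280 m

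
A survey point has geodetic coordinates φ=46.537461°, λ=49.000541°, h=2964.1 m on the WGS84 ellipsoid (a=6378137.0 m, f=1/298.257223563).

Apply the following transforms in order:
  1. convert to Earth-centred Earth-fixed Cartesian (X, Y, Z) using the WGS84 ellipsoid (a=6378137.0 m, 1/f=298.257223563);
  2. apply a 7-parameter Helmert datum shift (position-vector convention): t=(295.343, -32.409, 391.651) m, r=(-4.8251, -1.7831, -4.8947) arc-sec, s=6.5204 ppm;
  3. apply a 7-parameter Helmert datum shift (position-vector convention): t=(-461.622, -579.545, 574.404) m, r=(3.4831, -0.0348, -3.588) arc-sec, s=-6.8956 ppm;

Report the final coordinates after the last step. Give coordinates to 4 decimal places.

start: φ=46.537461°, λ=49.000541°, h=2964.100 m
→ ECEF (a=6378137.000, f=1/298.257223563): X=2884784.8695, Y=3318628.6614, Z=4608697.2859
→ Helmert 7p (PV): X=2885137.9335, Y=3318657.2451, Z=4609066.2935
→ Helmert 7p (PV): X=2884713.3671, Y=3317926.7983, Z=4609665.4422

X=2884713.3671 m, Y=3317926.7983 m, Z=4609665.4422 m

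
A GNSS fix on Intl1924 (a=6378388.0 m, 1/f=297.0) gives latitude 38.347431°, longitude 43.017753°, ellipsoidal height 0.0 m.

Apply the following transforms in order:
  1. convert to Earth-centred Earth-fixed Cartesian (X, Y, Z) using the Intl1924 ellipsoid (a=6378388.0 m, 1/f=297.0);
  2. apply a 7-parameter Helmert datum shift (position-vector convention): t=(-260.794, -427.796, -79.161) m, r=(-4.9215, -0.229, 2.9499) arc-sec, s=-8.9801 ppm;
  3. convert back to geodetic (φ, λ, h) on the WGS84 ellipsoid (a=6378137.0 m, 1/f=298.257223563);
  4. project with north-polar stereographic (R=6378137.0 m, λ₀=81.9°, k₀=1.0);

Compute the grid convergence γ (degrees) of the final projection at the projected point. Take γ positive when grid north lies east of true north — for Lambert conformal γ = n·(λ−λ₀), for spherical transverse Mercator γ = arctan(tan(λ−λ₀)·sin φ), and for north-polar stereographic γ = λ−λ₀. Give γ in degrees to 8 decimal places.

start: φ=38.347431°, λ=43.017753°, h=0.000 m
→ ECEF (a=6378388.000, f=1/297.0): X=3662159.6517, Y=3417141.1797, Z=3935825.5139
→ Helmert 7p (PV): X=3661812.7316, Y=3416828.9798, Z=3935633.5419
→ geod (Bowring, a=6378137.000): φ=38.34788247°, λ=43.01784927°, h=-269.1700 m
→ into stereo (λ₀=81.9°): φ=38.34788247°, λ−λ₀=-38.88215073°
convergence γ = -38.88215073°

-38.88215073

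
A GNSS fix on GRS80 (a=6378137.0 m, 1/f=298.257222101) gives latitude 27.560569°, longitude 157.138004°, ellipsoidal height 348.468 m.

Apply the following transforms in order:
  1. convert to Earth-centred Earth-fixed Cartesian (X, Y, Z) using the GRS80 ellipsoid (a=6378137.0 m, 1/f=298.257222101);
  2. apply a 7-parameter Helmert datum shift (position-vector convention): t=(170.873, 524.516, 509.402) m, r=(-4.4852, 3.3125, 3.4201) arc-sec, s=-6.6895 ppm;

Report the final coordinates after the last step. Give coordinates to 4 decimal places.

X=-5213977.9457 m, Y=2198974.5367 m, Z=2934109.0001 m

start: φ=27.560569°, λ=157.138004°, h=348.468 m
→ ECEF (a=6378137.000, f=1/298.257222101): X=-5214194.3574, Y=2198487.3941, Z=2933583.2912
→ Helmert 7p (PV): X=-5213977.9457, Y=2198974.5367, Z=2934109.0001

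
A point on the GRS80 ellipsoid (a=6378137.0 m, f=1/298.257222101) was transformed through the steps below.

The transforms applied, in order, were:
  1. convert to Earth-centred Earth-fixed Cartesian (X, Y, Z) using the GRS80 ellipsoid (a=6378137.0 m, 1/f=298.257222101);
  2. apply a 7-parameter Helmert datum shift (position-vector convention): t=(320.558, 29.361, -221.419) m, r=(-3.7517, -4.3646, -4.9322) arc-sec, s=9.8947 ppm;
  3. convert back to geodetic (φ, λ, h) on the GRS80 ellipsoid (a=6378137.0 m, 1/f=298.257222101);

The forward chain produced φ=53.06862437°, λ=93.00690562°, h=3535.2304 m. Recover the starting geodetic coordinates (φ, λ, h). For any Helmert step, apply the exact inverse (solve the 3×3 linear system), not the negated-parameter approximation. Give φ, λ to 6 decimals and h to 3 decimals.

φ=53.071013°, λ=93.011544°, h=3642.103 m

start: φ=53.068624°, λ=93.006906°, h=3535.230 m
→ ECEF (a=6378137.000, f=1/298.257222101): X=-201573.9908, Y=3837411.4180, Z=5077961.8145
→ Helmert⁻¹: X=-201876.8516, Y=3837246.8941, Z=5078207.0533
→ geod (Bowring, a=6378137.000): φ=53.07101300°, λ=93.01154400°, h=3642.1030 m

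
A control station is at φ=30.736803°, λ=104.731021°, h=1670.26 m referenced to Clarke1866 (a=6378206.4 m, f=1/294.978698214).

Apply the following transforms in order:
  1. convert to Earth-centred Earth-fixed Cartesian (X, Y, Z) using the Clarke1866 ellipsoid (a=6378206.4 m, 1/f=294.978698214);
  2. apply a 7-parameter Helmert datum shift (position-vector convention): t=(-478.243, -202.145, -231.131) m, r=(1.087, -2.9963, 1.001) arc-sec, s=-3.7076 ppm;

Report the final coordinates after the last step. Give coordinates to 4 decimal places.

X=-1396173.3190 m, Y=5307859.2611 m, Z=3241289.6377 m

start: φ=30.736803°, λ=104.731021°, h=1670.260 m
→ ECEF (a=6378206.400, f=1/294.978698214): X=-1395627.4027, Y=5308104.9419, Z=3241525.0872
→ Helmert 7p (PV): X=-1396173.3190, Y=5307859.2611, Z=3241289.6377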